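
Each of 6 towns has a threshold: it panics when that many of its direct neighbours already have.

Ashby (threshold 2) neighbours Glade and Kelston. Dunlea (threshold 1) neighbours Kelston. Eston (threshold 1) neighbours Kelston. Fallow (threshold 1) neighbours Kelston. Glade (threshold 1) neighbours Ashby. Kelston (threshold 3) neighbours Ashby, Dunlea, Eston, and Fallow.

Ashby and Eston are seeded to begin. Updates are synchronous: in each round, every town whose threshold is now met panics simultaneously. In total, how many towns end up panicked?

Round 1 — Ashby, Eston panic (initial).
Round 2 — checking thresholds:
  Glade: 1 of 1 neighbours ≥ 1, panics.
  Kelston: 2 of 4 neighbours < 3, not yet.
Round 3 — no new panics; cascade stops.

3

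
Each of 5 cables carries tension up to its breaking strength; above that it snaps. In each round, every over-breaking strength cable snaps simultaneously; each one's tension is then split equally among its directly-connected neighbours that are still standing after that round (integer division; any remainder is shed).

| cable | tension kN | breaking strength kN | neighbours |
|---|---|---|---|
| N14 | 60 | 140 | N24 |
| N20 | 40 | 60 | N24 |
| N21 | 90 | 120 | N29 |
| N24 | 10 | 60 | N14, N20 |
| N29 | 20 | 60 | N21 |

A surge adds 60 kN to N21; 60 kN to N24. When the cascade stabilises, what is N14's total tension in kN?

95

Round 1 — N21 at 150 > 120; N24 at 70 > 60. N21, N24 snap.
  N21 sheds 150 kN to N29: 150 each.
    N29: 20+150 = 170 > 60
  N24 sheds 70 kN to N14, N20: 35 each.
    N14: 60+35 = 95 ≤ 140
    N20: 40+35 = 75 > 60
Round 2 — N20, N29 snap.
  N20 sheds 75 kN: no online neighbours, lost.
  N29 sheds 170 kN: no online neighbours, lost.
No further breaks.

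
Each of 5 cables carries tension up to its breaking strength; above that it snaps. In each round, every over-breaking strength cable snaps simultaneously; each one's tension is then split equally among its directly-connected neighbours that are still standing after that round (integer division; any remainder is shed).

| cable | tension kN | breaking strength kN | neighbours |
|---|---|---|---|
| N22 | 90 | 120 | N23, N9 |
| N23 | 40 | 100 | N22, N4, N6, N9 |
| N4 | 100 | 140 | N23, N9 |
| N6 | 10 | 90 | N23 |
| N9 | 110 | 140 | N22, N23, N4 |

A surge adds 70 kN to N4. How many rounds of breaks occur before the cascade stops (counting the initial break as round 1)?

Round 1 — N4 at 170 > 140. N4 snaps.
  N4 sheds 170 kN to N23, N9: 85 each.
    N23: 40+85 = 125 > 100
    N9: 110+85 = 195 > 140
Round 2 — N23, N9 snap.
  N23 sheds 125 kN to N22, N6: 62 each (1 lost).
    N22: 90+62 = 152 > 120
    N6: 10+62 = 72 ≤ 90
  N9 sheds 195 kN to N22: 195 each.
    N22: 152+195 = 347 > 120
Round 3 — N22 snaps.
  N22 sheds 347 kN: no online neighbours, lost.
No further breaks.

3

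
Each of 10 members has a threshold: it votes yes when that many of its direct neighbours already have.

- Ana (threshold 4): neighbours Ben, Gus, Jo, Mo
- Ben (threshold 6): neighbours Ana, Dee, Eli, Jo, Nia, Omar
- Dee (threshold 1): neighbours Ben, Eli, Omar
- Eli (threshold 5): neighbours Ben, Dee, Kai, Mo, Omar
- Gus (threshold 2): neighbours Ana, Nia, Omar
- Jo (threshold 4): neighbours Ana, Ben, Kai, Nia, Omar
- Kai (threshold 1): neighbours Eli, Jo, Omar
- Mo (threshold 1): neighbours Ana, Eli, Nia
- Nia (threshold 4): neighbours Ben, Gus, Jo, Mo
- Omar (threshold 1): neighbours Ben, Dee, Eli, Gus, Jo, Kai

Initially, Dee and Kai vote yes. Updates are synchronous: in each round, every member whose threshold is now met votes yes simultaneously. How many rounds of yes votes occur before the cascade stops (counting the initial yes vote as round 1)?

Round 1 — Dee, Kai vote yes (initial).
Round 2 — checking thresholds:
  Ben: 1 of 6 neighbours < 6, holds.
  Eli: 2 of 5 neighbours < 5, holds.
  Jo: 1 of 5 neighbours < 4, holds.
  Omar: 2 of 6 neighbours ≥ 1, votes yes.
Round 3 — no new yes votes; cascade stops.

2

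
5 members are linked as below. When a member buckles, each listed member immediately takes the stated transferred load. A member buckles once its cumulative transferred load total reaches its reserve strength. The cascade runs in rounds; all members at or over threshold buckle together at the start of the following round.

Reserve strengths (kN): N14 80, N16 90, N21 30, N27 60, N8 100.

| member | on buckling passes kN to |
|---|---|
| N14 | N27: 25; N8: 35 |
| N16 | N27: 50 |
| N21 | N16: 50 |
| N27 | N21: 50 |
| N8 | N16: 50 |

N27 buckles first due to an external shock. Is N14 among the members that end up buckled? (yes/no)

Round 1 — N27 buckles (initial).
  N21: +50 → 50 ≥ 30
Round 2 — N21 buckles.
  N16: +50 → 50 < 90
No further bucklings.

no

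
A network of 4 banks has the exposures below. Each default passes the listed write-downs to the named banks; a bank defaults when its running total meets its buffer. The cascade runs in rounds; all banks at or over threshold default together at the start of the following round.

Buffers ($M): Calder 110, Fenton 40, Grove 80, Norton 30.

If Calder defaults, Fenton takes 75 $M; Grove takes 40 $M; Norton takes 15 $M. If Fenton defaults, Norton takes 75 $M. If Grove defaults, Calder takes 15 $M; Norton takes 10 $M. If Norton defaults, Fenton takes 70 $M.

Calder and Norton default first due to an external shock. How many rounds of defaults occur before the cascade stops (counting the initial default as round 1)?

2

Round 1 — Calder, Norton default (initial).
  Fenton: +75+70 → 145 ≥ 40
  Grove: +40 → 40 < 80
Round 2 — Fenton defaults.
No further defaults.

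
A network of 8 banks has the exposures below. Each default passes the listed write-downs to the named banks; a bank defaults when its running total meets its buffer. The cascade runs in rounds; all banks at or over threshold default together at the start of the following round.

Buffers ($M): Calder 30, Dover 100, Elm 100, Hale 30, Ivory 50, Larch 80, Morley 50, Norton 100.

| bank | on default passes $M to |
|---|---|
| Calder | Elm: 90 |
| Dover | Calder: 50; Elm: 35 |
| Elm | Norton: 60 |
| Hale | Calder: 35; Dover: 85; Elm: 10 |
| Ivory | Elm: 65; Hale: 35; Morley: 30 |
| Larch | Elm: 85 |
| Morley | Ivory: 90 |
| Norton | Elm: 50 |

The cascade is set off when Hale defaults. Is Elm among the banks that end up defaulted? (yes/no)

Round 1 — Hale defaults (initial).
  Calder: +35 → 35 ≥ 30
  Dover: +85 → 85 < 100
  Elm: +10 → 10 < 100
Round 2 — Calder defaults.
  Elm: +90 → 100 ≥ 100
Round 3 — Elm defaults.
  Norton: +60 → 60 < 100
No further defaults.

yes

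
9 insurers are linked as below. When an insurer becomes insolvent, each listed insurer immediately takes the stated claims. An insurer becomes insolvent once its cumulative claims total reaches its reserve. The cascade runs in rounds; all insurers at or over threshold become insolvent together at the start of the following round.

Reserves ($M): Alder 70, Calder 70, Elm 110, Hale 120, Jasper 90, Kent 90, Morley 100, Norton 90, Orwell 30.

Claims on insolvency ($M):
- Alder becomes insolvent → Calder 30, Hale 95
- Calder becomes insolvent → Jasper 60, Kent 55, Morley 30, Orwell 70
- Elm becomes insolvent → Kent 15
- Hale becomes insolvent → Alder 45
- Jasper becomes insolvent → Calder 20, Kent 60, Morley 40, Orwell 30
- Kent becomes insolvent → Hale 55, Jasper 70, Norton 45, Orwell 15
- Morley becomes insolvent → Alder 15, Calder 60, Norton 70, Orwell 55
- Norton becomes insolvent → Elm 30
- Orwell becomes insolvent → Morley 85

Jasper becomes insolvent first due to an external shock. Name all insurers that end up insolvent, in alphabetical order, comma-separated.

Calder, Jasper, Kent, Morley, Norton, Orwell

Round 1 — Jasper becomes insolvent (initial).
  Calder: +20 → 20 < 70
  Kent: +60 → 60 < 90
  Morley: +40 → 40 < 100
  Orwell: +30 → 30 ≥ 30
Round 2 — Orwell becomes insolvent.
  Morley: +85 → 125 ≥ 100
Round 3 — Morley becomes insolvent.
  Alder: +15 → 15 < 70
  Calder: +60 → 80 ≥ 70
  Norton: +70 → 70 < 90
Round 4 — Calder becomes insolvent.
  Kent: +55 → 115 ≥ 90
Round 5 — Kent becomes insolvent.
  Hale: +55 → 55 < 120
  Norton: +45 → 115 ≥ 90
Round 6 — Norton becomes insolvent.
  Elm: +30 → 30 < 110
No further insolvencies.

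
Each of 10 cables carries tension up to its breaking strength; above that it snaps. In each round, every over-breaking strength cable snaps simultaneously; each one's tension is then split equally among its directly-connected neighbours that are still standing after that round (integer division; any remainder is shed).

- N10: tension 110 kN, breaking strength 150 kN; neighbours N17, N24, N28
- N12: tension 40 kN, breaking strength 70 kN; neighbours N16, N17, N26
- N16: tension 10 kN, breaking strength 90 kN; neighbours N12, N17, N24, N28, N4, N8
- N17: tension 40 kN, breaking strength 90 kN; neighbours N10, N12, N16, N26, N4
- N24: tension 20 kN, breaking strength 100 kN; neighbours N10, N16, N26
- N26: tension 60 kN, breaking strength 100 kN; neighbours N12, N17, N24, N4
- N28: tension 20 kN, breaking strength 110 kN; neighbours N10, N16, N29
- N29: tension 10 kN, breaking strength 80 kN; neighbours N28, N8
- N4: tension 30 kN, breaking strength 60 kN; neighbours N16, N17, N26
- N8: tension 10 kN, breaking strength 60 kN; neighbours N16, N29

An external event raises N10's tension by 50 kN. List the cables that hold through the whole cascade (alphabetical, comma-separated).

Round 1 — N10 at 160 > 150. N10 snaps.
  N10 sheds 160 kN to N17, N24, N28: 53 each (1 lost).
    N17: 40+53 = 93 > 90
    N24: 20+53 = 73 ≤ 100
    N28: 20+53 = 73 ≤ 110
Round 2 — N17 snaps.
  N17 sheds 93 kN to N12, N16, N26, N4: 23 each (1 lost).
    N12: 40+23 = 63 ≤ 70
    N16: 10+23 = 33 ≤ 90
    N26: 60+23 = 83 ≤ 100
    N4: 30+23 = 53 ≤ 60
No further breaks.

N12, N16, N24, N26, N28, N29, N4, N8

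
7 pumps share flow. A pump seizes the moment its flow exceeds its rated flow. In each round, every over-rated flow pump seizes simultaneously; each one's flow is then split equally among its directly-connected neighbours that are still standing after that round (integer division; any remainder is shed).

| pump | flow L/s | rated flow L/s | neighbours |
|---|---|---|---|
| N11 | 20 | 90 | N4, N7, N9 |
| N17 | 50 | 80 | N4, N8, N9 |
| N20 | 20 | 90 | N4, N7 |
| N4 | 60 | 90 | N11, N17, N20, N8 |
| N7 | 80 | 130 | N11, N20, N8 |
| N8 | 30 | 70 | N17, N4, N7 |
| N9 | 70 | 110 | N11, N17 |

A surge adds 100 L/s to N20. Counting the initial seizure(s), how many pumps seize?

Round 1 — N20 at 120 > 90. N20 seizes.
  N20 sheds 120 L/s to N4, N7: 60 each.
    N4: 60+60 = 120 > 90
    N7: 80+60 = 140 > 130
Round 2 — N4, N7 seize.
  N4 sheds 120 L/s to N11, N17, N8: 40 each.
    N11: 20+40 = 60 ≤ 90
    N17: 50+40 = 90 > 80
    N8: 30+40 = 70 ≤ 70
  N7 sheds 140 L/s to N11, N8: 70 each.
    N11: 60+70 = 130 > 90
    N8: 70+70 = 140 > 70
Round 3 — N11, N17, N8 seize.
  N11 sheds 130 L/s to N9: 130 each.
    N9: 70+130 = 200 > 110
  N17 sheds 90 L/s to N9: 90 each.
    N9: 200+90 = 290 > 110
  N8 sheds 140 L/s: no online neighbours, lost.
Round 4 — N9 seizes.
  N9 sheds 290 L/s: no online neighbours, lost.
No further seizures.

7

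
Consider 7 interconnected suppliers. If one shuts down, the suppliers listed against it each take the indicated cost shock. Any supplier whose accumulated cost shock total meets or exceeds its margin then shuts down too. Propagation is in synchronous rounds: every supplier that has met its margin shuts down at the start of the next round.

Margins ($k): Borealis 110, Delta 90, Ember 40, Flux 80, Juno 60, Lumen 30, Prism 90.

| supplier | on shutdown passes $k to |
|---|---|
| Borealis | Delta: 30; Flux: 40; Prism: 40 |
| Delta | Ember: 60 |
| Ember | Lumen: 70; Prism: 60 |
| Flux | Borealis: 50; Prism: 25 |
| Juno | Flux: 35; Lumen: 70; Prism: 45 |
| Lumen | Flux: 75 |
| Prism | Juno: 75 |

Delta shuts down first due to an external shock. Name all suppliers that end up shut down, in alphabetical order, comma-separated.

Delta, Ember, Lumen

Round 1 — Delta shuts down (initial).
  Ember: +60 → 60 ≥ 40
Round 2 — Ember shuts down.
  Lumen: +70 → 70 ≥ 30
  Prism: +60 → 60 < 90
Round 3 — Lumen shuts down.
  Flux: +75 → 75 < 80
No further shutdowns.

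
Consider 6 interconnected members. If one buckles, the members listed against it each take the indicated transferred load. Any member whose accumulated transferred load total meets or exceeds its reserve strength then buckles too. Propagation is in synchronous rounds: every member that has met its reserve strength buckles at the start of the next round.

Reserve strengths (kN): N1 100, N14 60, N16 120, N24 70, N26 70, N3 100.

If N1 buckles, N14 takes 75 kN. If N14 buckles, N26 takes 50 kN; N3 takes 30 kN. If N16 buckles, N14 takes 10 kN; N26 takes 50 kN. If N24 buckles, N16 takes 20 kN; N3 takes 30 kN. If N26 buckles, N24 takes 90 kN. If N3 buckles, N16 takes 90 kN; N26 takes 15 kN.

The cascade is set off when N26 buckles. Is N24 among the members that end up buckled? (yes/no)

yes

Round 1 — N26 buckles (initial).
  N24: +90 → 90 ≥ 70
Round 2 — N24 buckles.
  N16: +20 → 20 < 120
  N3: +30 → 30 < 100
No further bucklings.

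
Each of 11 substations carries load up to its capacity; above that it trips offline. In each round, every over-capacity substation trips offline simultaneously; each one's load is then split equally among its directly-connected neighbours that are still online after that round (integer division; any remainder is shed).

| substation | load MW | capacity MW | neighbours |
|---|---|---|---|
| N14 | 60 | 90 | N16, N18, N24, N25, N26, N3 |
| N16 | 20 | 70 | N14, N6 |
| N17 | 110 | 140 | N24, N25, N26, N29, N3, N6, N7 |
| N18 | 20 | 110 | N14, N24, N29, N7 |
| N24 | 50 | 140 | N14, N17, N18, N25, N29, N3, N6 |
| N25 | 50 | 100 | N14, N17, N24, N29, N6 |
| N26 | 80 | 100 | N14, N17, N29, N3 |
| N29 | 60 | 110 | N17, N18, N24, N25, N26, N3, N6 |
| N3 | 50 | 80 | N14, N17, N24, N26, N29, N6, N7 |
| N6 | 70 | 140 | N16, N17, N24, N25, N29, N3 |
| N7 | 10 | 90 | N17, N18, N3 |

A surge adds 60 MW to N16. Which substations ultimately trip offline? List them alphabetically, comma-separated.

Round 1 — N16 at 80 > 70. N16 trips offline.
  N16 sheds 80 MW to N14, N6: 40 each.
    N14: 60+40 = 100 > 90
    N6: 70+40 = 110 ≤ 140
Round 2 — N14 trips offline.
  N14 sheds 100 MW to N18, N24, N25, N26, N3: 20 each.
    N18: 20+20 = 40 ≤ 110
    N24: 50+20 = 70 ≤ 140
    N25: 50+20 = 70 ≤ 100
    N26: 80+20 = 100 ≤ 100
    N3: 50+20 = 70 ≤ 80
No further trips.

N14, N16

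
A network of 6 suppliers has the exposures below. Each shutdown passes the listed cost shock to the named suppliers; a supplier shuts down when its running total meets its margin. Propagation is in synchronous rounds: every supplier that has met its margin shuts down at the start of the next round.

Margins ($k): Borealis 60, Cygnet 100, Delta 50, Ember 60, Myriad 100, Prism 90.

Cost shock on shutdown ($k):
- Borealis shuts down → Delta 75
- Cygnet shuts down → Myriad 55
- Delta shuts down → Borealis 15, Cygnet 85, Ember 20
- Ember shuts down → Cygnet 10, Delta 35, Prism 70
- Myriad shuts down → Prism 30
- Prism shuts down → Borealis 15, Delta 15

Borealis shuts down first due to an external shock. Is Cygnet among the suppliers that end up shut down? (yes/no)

Round 1 — Borealis shuts down (initial).
  Delta: +75 → 75 ≥ 50
Round 2 — Delta shuts down.
  Cygnet: +85 → 85 < 100
  Ember: +20 → 20 < 60
No further shutdowns.

no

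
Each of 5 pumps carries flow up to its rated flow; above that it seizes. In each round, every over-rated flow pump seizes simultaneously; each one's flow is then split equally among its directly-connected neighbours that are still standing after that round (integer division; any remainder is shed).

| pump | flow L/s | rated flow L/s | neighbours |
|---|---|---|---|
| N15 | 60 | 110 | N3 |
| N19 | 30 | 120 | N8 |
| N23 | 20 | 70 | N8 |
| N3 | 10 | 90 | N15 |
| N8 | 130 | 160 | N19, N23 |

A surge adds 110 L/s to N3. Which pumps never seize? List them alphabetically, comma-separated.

N19, N23, N8

Round 1 — N3 at 120 > 90. N3 seizes.
  N3 sheds 120 L/s to N15: 120 each.
    N15: 60+120 = 180 > 110
Round 2 — N15 seizes.
  N15 sheds 180 L/s: no online neighbours, lost.
No further seizures.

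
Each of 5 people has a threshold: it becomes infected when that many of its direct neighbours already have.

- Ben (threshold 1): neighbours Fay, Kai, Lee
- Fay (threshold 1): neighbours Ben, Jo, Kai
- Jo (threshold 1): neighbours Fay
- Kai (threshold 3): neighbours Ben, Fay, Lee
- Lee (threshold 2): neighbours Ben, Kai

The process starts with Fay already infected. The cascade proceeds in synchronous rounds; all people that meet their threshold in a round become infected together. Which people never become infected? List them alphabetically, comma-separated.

Round 1 — Fay becomes infected (initial).
Round 2 — checking thresholds:
  Ben: 1 of 3 neighbours ≥ 1, becomes infected.
  Jo: 1 of 1 neighbours ≥ 1, becomes infected.
  Kai: 1 of 3 neighbours < 3, below threshold.
Round 3 — no new infections; cascade stops.

Kai, Lee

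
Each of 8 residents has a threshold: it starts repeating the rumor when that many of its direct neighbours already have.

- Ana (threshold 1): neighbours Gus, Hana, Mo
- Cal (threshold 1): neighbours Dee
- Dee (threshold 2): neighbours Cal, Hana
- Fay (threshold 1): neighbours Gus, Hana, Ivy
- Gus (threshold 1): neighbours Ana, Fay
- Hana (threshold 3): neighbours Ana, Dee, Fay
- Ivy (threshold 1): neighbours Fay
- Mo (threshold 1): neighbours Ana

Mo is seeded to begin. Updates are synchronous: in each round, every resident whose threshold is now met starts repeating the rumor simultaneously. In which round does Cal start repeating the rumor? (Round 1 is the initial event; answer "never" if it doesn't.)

never

Round 1 — Mo starts repeating the rumor (initial).
Round 2 — checking thresholds:
  Ana: 1 of 3 neighbours ≥ 1, starts repeating the rumor.
Round 3 — checking thresholds:
  Gus: 1 of 2 neighbours ≥ 1, starts repeating the rumor.
  Hana: 1 of 3 neighbours < 3, below threshold.
Round 4 — checking thresholds:
  Fay: 1 of 3 neighbours ≥ 1, starts repeating the rumor.
  Hana: 1 of 3 neighbours < 3, below threshold.
Round 5 — checking thresholds:
  Hana: 2 of 3 neighbours < 3, below threshold.
  Ivy: 1 of 1 neighbours ≥ 1, starts repeating the rumor.
Round 6 — no new spreads; cascade stops.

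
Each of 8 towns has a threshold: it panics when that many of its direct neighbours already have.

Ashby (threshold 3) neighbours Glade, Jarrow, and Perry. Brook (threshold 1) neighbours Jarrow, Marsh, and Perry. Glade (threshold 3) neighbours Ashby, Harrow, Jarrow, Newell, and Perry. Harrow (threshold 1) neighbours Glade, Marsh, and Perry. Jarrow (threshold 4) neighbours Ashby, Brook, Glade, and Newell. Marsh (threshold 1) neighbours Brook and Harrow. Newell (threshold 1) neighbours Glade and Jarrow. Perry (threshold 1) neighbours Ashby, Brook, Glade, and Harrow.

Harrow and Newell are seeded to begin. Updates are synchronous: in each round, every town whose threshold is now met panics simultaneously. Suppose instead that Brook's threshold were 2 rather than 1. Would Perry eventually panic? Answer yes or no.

With Brook's threshold at 2:
Round 1 — Harrow, Newell panic (initial).
Round 2 — checking thresholds:
  Glade: 2 of 5 neighbours < 3, below threshold.
  Jarrow: 1 of 4 neighbours < 4, below threshold.
  Marsh: 1 of 2 neighbours ≥ 1, panics.
  Perry: 1 of 4 neighbours ≥ 1, panics.
Round 3 — checking thresholds:
  Ashby: 1 of 3 neighbours < 3, below threshold.
  Brook: 2 of 3 neighbours ≥ 2, panics.
  Glade: 3 of 5 neighbours ≥ 3, panics.
  Jarrow: 1 of 4 neighbours < 4, below threshold.
Round 4 — no new panics; cascade stops.

yes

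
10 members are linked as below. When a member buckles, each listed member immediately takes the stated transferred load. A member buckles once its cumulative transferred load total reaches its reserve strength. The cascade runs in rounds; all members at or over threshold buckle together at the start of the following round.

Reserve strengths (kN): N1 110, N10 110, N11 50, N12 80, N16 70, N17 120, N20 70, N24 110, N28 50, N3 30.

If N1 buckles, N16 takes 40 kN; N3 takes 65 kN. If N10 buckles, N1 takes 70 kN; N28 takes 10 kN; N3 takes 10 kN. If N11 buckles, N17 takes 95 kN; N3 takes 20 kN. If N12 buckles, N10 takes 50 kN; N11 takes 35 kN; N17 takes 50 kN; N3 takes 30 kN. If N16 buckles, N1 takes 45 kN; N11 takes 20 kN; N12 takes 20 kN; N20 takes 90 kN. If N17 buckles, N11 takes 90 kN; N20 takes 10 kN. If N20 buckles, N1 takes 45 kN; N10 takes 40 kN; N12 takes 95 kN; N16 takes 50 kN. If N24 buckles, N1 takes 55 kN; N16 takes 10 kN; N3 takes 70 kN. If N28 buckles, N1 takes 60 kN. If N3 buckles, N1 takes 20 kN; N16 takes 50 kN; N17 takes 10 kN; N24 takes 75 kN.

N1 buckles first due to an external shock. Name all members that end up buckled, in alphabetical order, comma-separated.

Round 1 — N1 buckles (initial).
  N16: +40 → 40 < 70
  N3: +65 → 65 ≥ 30
Round 2 — N3 buckles.
  N16: +50 → 90 ≥ 70
  N17: +10 → 10 < 120
  N24: +75 → 75 < 110
Round 3 — N16 buckles.
  N11: +20 → 20 < 50
  N12: +20 → 20 < 80
  N20: +90 → 90 ≥ 70
Round 4 — N20 buckles.
  N10: +40 → 40 < 110
  N12: +95 → 115 ≥ 80
Round 5 — N12 buckles.
  N10: +50 → 90 < 110
  N11: +35 → 55 ≥ 50
  N17: +50 → 60 < 120
Round 6 — N11 buckles.
  N17: +95 → 155 ≥ 120
Round 7 — N17 buckles.
No further bucklings.

N1, N11, N12, N16, N17, N20, N3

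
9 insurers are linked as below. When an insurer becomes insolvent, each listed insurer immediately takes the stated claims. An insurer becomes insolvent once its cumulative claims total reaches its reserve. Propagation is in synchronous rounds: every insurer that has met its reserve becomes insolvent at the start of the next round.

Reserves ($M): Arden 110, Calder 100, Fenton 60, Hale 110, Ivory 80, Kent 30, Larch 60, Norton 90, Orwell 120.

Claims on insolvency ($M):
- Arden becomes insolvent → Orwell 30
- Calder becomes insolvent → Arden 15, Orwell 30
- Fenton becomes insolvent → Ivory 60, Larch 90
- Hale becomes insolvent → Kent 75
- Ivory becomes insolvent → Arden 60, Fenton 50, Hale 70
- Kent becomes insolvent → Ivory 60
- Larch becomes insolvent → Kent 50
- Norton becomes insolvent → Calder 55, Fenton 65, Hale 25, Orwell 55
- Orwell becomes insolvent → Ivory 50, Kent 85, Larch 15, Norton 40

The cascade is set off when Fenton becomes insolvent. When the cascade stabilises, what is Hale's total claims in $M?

Round 1 — Fenton becomes insolvent (initial).
  Ivory: +60 → 60 < 80
  Larch: +90 → 90 ≥ 60
Round 2 — Larch becomes insolvent.
  Kent: +50 → 50 ≥ 30
Round 3 — Kent becomes insolvent.
  Ivory: +60 → 120 ≥ 80
Round 4 — Ivory becomes insolvent.
  Arden: +60 → 60 < 110
  Hale: +70 → 70 < 110
No further insolvencies.

70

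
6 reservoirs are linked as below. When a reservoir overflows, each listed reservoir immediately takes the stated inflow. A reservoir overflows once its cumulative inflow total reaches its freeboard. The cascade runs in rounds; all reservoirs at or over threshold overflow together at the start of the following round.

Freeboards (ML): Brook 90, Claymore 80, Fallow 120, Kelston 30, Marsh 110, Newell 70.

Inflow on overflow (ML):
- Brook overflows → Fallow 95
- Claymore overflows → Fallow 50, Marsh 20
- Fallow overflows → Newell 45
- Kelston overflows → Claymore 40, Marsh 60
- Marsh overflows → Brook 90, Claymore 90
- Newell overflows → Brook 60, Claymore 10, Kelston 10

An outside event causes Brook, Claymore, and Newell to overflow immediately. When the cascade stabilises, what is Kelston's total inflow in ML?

Round 1 — Brook, Claymore, Newell overflow (initial).
  Fallow: +95+50 → 145 ≥ 120
  Kelston: +10 → 10 < 30
  Marsh: +20 → 20 < 110
Round 2 — Fallow overflows.
No further overflows.

10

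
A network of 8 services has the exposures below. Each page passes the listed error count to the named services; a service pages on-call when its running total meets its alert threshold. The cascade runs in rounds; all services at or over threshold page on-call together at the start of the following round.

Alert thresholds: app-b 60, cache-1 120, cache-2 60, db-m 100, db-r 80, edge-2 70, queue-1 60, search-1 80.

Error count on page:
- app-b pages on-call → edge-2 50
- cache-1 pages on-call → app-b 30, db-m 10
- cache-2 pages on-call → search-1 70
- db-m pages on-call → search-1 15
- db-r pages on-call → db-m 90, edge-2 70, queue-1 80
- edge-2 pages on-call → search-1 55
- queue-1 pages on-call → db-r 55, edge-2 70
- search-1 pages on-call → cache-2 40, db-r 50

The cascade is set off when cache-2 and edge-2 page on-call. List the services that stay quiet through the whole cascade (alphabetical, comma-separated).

app-b, cache-1, db-m, db-r, queue-1

Round 1 — cache-2, edge-2 page on-call (initial).
  search-1: +70+55 → 125 ≥ 80
Round 2 — search-1 pages on-call.
  db-r: +50 → 50 < 80
No further pages.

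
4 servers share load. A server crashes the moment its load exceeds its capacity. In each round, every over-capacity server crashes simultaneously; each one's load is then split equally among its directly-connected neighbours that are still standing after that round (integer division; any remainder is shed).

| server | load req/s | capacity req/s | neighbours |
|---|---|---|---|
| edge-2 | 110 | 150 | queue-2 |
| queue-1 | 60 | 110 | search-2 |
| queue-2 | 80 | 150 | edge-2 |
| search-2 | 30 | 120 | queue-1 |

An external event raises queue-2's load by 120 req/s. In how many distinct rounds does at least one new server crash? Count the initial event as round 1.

2

Round 1 — queue-2 at 200 > 150. queue-2 crashes.
  queue-2 sheds 200 req/s to edge-2: 200 each.
    edge-2: 110+200 = 310 > 150
Round 2 — edge-2 crashes.
  edge-2 sheds 310 req/s: no online neighbours, lost.
No further crashes.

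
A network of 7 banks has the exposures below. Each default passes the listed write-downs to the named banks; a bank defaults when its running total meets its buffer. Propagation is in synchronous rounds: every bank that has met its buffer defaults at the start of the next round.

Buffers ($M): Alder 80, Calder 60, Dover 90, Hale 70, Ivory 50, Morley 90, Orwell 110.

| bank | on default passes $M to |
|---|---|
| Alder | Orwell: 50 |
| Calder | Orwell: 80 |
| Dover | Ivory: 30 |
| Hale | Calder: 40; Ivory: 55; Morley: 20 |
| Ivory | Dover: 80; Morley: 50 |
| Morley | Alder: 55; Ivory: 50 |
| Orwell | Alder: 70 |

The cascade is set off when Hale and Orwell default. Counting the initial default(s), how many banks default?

Round 1 — Hale, Orwell default (initial).
  Alder: +70 → 70 < 80
  Calder: +40 → 40 < 60
  Ivory: +55 → 55 ≥ 50
  Morley: +20 → 20 < 90
Round 2 — Ivory defaults.
  Dover: +80 → 80 < 90
  Morley: +50 → 70 < 90
No further defaults.

3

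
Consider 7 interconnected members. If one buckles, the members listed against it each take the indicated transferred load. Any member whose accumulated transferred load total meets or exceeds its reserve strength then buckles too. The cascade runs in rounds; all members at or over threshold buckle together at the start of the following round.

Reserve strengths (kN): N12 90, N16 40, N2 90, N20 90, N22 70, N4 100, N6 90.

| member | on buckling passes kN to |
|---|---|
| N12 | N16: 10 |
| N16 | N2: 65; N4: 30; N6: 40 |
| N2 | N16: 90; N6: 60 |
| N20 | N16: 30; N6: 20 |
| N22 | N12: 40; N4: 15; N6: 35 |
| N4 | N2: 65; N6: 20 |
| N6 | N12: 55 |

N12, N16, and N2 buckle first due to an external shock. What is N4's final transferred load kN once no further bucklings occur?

Round 1 — N12, N16, N2 buckle (initial).
  N4: +30 → 30 < 100
  N6: +40+60 → 100 ≥ 90
Round 2 — N6 buckles.
No further bucklings.

30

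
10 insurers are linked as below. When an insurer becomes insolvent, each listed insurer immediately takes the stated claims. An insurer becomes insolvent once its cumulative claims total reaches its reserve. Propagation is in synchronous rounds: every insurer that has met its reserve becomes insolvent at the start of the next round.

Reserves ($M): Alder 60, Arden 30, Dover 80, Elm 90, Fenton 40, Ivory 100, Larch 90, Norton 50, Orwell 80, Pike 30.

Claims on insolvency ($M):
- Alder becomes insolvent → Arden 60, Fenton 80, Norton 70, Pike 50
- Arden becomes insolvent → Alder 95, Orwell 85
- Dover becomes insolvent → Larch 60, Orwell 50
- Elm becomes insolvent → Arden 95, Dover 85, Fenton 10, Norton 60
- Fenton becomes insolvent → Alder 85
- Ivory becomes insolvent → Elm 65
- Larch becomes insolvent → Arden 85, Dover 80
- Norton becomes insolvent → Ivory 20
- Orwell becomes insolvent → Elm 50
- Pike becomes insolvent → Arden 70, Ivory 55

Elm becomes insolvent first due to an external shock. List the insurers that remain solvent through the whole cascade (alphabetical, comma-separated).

Round 1 — Elm becomes insolvent (initial).
  Arden: +95 → 95 ≥ 30
  Dover: +85 → 85 ≥ 80
  Fenton: +10 → 10 < 40
  Norton: +60 → 60 ≥ 50
Round 2 — Arden, Dover, Norton become insolvent.
  Alder: +95 → 95 ≥ 60
  Ivory: +20 → 20 < 100
  Larch: +60 → 60 < 90
  Orwell: +85+50 → 135 ≥ 80
Round 3 — Alder, Orwell become insolvent.
  Fenton: +80 → 90 ≥ 40
  Pike: +50 → 50 ≥ 30
Round 4 — Fenton, Pike become insolvent.
  Ivory: +55 → 75 < 100
No further insolvencies.

Ivory, Larch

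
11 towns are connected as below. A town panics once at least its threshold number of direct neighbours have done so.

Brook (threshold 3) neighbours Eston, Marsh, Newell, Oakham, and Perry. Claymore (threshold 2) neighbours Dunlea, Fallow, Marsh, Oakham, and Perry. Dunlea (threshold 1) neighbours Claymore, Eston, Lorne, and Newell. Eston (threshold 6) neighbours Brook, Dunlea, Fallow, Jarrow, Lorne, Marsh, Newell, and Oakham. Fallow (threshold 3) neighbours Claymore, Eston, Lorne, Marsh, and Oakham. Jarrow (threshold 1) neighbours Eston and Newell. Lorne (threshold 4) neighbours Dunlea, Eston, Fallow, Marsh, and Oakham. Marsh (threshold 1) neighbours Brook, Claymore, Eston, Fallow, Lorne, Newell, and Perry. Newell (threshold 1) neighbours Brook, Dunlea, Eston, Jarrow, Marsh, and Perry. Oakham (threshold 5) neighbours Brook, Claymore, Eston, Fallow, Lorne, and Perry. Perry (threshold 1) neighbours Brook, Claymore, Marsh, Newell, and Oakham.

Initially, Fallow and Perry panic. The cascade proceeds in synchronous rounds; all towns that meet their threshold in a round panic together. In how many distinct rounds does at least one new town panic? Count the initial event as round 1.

Round 1 — Fallow, Perry panic (initial).
Round 2 — checking thresholds:
  Brook: 1 of 5 neighbours < 3, below threshold.
  Claymore: 2 of 5 neighbours ≥ 2, panics.
  Eston: 1 of 8 neighbours < 6, below threshold.
  Lorne: 1 of 5 neighbours < 4, below threshold.
  Marsh: 2 of 7 neighbours ≥ 1, panics.
  Newell: 1 of 6 neighbours ≥ 1, panics.
  Oakham: 2 of 6 neighbours < 5, below threshold.
Round 3 — checking thresholds:
  Brook: 3 of 5 neighbours ≥ 3, panics.
  Dunlea: 2 of 4 neighbours ≥ 1, panics.
  Eston: 3 of 8 neighbours < 6, below threshold.
  Jarrow: 1 of 2 neighbours ≥ 1, panics.
  Lorne: 2 of 5 neighbours < 4, below threshold.
  Oakham: 3 of 6 neighbours < 5, below threshold.
Round 4 — checking thresholds:
  Eston: 6 of 8 neighbours ≥ 6, panics.
  Lorne: 3 of 5 neighbours < 4, below threshold.
  Oakham: 4 of 6 neighbours < 5, below threshold.
Round 5 — checking thresholds:
  Lorne: 4 of 5 neighbours ≥ 4, panics.
  Oakham: 5 of 6 neighbours ≥ 5, panics.
Round 6 — no new panics; cascade stops.

5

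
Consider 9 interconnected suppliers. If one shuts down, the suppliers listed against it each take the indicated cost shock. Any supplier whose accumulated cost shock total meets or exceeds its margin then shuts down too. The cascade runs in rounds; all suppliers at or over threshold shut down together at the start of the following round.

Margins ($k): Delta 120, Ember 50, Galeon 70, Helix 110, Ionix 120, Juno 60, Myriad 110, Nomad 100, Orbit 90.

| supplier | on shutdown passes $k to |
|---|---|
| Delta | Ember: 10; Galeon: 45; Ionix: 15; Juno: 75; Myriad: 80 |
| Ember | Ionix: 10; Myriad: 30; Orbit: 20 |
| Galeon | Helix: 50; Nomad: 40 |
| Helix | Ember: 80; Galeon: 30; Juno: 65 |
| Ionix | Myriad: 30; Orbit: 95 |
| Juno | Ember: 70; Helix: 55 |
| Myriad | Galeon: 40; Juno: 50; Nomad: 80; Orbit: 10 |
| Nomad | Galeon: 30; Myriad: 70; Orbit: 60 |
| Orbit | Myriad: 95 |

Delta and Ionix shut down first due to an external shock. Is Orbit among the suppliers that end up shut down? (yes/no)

yes

Round 1 — Delta, Ionix shut down (initial).
  Ember: +10 → 10 < 50
  Galeon: +45 → 45 < 70
  Juno: +75 → 75 ≥ 60
  Myriad: +80+30 → 110 ≥ 110
  Orbit: +95 → 95 ≥ 90
Round 2 — Juno, Myriad, Orbit shut down.
  Ember: +70 → 80 ≥ 50
  Galeon: +40 → 85 ≥ 70
  Helix: +55 → 55 < 110
  Nomad: +80 → 80 < 100
Round 3 — Ember, Galeon shut down.
  Helix: +50 → 105 < 110
  Nomad: +40 → 120 ≥ 100
Round 4 — Nomad shuts down.
No further shutdowns.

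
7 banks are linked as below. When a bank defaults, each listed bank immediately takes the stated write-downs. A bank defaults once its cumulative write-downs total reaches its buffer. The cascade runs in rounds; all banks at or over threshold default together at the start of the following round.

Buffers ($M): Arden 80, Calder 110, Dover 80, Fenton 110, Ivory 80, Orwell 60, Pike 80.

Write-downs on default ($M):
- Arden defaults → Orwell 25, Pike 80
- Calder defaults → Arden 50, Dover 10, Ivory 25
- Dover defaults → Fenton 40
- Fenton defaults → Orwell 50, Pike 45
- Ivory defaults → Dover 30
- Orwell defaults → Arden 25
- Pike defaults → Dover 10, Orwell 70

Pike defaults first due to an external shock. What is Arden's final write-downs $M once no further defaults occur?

25

Round 1 — Pike defaults (initial).
  Dover: +10 → 10 < 80
  Orwell: +70 → 70 ≥ 60
Round 2 — Orwell defaults.
  Arden: +25 → 25 < 80
No further defaults.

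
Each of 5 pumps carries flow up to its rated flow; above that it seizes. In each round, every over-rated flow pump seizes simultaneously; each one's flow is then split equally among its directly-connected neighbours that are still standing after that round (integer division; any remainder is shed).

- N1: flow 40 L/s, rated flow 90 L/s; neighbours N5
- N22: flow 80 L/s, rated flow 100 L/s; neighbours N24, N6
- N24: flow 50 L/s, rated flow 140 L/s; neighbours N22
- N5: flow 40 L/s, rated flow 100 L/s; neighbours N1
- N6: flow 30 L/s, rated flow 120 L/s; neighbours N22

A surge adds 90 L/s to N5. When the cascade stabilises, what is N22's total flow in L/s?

80

Round 1 — N5 at 130 > 100. N5 seizes.
  N5 sheds 130 L/s to N1: 130 each.
    N1: 40+130 = 170 > 90
Round 2 — N1 seizes.
  N1 sheds 170 L/s: no online neighbours, lost.
No further seizures.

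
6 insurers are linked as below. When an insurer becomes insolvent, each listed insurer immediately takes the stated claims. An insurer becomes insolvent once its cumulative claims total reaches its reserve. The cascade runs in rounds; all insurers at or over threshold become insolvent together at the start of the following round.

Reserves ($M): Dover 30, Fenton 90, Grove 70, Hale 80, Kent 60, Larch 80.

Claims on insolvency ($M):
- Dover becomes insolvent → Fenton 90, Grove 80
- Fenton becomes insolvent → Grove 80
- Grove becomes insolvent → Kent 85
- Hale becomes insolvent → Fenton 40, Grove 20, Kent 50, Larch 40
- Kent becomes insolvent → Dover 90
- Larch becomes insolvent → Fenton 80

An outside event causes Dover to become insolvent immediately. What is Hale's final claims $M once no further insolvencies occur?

Round 1 — Dover becomes insolvent (initial).
  Fenton: +90 → 90 ≥ 90
  Grove: +80 → 80 ≥ 70
Round 2 — Fenton, Grove become insolvent.
  Kent: +85 → 85 ≥ 60
Round 3 — Kent becomes insolvent.
No further insolvencies.

0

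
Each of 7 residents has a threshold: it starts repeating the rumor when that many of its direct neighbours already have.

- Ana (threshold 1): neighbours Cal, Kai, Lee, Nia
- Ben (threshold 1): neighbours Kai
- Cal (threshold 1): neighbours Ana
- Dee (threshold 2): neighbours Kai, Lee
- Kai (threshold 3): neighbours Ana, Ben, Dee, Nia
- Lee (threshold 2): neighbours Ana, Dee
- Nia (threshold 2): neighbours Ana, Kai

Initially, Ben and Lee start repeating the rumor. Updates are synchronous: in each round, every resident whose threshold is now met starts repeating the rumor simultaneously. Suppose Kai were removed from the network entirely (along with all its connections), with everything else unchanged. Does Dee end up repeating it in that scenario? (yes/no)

no

With Kai removed:
Round 1 — Ben, Lee start repeating the rumor (initial).
Round 2 — checking thresholds:
  Ana: 1 of 3 neighbours ≥ 1, starts repeating the rumor.
  Dee: 1 of 1 neighbours < 2, below threshold.
Round 3 — checking thresholds:
  Cal: 1 of 1 neighbours ≥ 1, starts repeating the rumor.
  Dee: 1 of 1 neighbours < 2, below threshold.
  Nia: 1 of 1 neighbours < 2, below threshold.
Round 4 — no new spreads; cascade stops.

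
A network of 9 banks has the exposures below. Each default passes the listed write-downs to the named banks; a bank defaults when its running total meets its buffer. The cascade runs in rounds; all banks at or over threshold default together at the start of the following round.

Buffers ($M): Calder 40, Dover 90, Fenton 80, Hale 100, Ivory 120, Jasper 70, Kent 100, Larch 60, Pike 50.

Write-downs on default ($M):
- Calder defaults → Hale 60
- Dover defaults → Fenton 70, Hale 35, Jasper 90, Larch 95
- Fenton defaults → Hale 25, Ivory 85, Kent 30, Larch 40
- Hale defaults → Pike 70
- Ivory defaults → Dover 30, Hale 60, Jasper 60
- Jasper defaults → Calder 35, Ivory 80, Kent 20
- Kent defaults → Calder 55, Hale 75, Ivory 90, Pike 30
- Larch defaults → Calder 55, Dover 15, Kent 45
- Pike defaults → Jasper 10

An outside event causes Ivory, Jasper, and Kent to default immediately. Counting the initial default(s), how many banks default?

Round 1 — Ivory, Jasper, Kent default (initial).
  Calder: +35+55 → 90 ≥ 40
  Dover: +30 → 30 < 90
  Hale: +60+75 → 135 ≥ 100
  Pike: +30 → 30 < 50
Round 2 — Calder, Hale default.
  Pike: +70 → 100 ≥ 50
Round 3 — Pike defaults.
No further defaults.

6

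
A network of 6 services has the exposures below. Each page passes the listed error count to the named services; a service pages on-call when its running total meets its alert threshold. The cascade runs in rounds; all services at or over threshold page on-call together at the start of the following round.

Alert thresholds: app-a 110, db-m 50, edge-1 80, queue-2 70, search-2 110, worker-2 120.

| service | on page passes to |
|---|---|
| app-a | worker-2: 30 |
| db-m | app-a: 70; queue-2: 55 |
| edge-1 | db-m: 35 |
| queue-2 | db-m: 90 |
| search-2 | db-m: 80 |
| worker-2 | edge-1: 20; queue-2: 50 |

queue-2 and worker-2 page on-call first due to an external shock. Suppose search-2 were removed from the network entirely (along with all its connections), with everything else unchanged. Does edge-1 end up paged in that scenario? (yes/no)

With search-2 removed:
Round 1 — queue-2, worker-2 page on-call (initial).
  db-m: +90 → 90 ≥ 50
  edge-1: +20 → 20 < 80
Round 2 — db-m pages on-call.
  app-a: +70 → 70 < 110
No further pages.

no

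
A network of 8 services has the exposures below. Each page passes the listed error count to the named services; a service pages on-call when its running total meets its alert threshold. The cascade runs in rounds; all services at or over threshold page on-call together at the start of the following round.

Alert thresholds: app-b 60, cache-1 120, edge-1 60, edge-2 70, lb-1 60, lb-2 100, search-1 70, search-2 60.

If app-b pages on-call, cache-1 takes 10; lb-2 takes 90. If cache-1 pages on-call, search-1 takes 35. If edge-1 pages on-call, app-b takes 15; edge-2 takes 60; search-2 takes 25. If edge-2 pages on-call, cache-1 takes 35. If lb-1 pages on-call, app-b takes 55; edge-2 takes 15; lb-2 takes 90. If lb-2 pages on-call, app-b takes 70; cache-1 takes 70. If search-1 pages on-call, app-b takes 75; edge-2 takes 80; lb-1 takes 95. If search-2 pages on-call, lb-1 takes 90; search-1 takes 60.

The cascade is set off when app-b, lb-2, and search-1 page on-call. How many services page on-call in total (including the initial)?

Round 1 — app-b, lb-2, search-1 page on-call (initial).
  cache-1: +10+70 → 80 < 120
  edge-2: +80 → 80 ≥ 70
  lb-1: +95 → 95 ≥ 60
Round 2 — edge-2, lb-1 page on-call.
  cache-1: +35 → 115 < 120
No further pages.

5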